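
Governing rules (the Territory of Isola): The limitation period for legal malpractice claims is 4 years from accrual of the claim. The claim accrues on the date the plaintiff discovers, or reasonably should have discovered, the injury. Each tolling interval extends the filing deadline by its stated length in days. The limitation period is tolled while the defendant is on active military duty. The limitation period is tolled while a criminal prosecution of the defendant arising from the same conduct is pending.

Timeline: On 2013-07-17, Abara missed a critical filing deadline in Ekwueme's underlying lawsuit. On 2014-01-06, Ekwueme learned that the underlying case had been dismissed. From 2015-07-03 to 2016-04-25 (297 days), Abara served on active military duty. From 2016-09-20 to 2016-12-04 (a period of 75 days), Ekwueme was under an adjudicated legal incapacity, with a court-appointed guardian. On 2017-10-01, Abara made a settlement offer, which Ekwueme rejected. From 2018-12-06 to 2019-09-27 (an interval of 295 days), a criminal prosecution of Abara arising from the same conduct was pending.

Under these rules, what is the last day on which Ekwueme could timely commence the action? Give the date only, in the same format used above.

2018-10-30

The claim did not accrue until Ekwueme discovered the injury on 2014-01-06; the 2013-07-17 act date does not start the clock under the stated rule.
Adding the 4 years base period to 2014-01-06 gives a deadline of 2018-01-06, before any tolling.
The period was tolled for 297 days by the defendant's active military service (2015-07-03 to 2016-04-25), pushing the deadline to 2018-10-30.
By the time the pending criminal prosecution began on 2018-12-06, the limitation period had already expired on 2018-10-30; that interval cannot revive it.
The plaintiff's legal incapacity from 2016-09-20 to 2016-12-04 does not toll the period, because no stated rule makes the plaintiff's incapacity a tolling event.
None of the other events listed affects the running of the period under the stated rules.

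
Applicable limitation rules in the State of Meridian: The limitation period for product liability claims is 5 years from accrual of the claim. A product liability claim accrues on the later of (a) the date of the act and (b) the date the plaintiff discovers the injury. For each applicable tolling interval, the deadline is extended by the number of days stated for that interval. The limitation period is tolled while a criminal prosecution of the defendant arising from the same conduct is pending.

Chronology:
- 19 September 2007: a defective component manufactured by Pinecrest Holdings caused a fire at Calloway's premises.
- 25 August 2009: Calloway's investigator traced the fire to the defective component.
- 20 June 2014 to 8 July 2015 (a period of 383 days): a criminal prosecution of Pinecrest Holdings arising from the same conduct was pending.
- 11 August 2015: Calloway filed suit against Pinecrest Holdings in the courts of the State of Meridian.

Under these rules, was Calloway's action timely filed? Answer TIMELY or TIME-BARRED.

TIMELY

The claim accrued on 25 August 2009 — the later of the 19 September 2007 act and the 25 August 2009 discovery.
Adding the 5 years base period to 25 August 2009 gives a deadline of 25 August 2014, before any tolling.
The period was tolled for 383 days by the pending criminal prosecution (20 June 2014 to 8 July 2015), pushing the deadline to 12 September 2015.
Calloway filed on 11 August 2015, before the 12 September 2015 deadline, so the action is timely.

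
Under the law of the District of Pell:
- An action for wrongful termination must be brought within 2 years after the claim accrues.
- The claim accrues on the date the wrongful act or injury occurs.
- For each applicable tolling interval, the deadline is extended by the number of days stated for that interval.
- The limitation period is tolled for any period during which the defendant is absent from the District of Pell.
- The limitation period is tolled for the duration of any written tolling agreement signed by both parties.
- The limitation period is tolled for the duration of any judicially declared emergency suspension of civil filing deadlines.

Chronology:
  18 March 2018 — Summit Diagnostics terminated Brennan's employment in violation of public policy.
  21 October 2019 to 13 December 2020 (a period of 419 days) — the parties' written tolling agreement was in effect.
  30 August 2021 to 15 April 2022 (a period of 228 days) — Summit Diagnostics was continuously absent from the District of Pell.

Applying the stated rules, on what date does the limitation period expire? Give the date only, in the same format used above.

The limitation period began to run on 18 March 2018.
Adding the 2 years base period to 18 March 2018 gives a deadline of 18 March 2020, before any tolling.
Because the written tolling agreement ran from 21 October 2019 to 13 December 2020, the deadline is extended by 419 days to 11 May 2021.
By the time the defendant's absence from the jurisdiction began on 30 August 2021, the limitation period had already expired on 11 May 2021; that interval cannot revive it.

11 May 2021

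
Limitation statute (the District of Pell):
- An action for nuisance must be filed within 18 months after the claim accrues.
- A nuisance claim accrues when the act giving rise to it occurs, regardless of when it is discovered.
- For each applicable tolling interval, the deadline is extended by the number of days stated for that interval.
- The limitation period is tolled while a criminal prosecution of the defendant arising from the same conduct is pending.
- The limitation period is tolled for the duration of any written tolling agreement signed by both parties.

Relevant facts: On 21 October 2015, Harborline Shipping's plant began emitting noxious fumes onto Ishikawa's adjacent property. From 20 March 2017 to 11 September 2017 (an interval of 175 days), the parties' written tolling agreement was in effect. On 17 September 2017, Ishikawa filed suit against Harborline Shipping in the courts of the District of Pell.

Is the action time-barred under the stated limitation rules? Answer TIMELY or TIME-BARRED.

TIMELY

The claim accrued on 21 October 2015, when the wrongful act occurred.
Adding the 18 months base period to 21 October 2015 gives a deadline of 21 April 2017, before any tolling.
Because the written tolling agreement ran from 20 March 2017 to 11 September 2017, the deadline is extended by 175 days to 13 October 2017.
The 17 September 2017 filing precedes the 13 October 2017 deadline; the claim is timely.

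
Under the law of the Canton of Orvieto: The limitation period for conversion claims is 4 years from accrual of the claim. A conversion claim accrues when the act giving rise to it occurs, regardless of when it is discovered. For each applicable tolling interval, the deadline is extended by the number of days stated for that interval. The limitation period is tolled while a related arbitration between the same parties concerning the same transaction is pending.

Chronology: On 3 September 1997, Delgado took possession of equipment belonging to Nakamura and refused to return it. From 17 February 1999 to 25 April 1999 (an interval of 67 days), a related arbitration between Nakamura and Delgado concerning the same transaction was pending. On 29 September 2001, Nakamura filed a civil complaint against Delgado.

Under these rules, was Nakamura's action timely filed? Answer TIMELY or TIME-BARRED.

TIMELY

The claim accrued on 3 September 1997, when the wrongful act occurred.
The untolled deadline — 4 years after 3 September 1997 — is 3 September 2001.
Because the pending related arbitration ran from 17 February 1999 to 25 April 1999, the deadline is extended by 67 days to 9 November 2001.
Filing on 29 September 2001 beat the 9 November 2001 deadline — the action is timely.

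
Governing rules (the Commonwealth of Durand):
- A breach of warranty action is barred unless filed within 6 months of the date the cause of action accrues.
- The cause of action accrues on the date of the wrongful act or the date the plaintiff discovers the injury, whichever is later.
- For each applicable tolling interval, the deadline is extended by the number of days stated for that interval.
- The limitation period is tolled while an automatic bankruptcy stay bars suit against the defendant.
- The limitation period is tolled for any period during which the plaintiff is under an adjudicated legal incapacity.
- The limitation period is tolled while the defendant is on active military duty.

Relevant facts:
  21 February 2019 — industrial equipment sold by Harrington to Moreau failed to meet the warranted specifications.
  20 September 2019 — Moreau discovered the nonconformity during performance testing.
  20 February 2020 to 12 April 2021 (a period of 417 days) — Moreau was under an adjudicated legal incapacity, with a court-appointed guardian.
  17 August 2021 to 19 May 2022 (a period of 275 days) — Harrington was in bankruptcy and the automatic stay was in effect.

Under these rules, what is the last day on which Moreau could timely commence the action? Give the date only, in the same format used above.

11 May 2021

The claim accrued on 20 September 2019 — the later of the 21 February 2019 act and the 20 September 2019 discovery.
The untolled deadline — 6 months after 20 September 2019 — is 20 March 2020.
The plaintiff's legal incapacity from 20 February 2020 to 12 April 2021 tolled the period for 417 days, extending the deadline to 11 May 2021.
The automatic bankruptcy stay starting 17 August 2021 came too late — the period had run on 11 May 2021 — and so does not extend the deadline.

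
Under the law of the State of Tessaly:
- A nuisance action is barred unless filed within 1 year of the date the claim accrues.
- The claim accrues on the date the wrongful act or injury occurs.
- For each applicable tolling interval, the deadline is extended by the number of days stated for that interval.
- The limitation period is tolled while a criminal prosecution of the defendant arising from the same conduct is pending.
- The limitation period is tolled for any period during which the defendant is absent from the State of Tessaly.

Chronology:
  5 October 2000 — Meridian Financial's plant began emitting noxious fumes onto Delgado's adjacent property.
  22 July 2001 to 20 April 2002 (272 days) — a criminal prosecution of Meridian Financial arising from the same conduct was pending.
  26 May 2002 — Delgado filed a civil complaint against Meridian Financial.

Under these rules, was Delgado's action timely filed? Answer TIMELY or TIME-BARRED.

TIMELY

The limitation period began to run on 5 October 2000.
1 year from 5 October 2000 is 5 October 2001.
Because the pending criminal prosecution ran from 22 July 2001 to 20 April 2002, the deadline is extended by 272 days to 4 July 2002.
Filing on 26 May 2002 beat the 4 July 2002 deadline — the action is timely.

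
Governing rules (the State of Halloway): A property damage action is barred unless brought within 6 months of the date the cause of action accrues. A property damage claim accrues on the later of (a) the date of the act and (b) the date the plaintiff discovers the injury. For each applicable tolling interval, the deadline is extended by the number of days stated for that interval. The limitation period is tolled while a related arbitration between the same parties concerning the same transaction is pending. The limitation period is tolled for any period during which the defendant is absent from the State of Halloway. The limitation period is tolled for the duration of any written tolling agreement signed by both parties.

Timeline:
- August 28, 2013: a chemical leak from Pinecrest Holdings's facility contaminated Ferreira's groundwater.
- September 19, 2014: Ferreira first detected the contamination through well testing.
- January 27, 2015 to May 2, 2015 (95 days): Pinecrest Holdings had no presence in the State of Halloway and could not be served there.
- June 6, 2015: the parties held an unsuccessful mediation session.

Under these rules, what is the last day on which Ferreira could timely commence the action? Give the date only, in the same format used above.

June 22, 2015

Taking the later of the act (August 28, 2013) and discovery (September 19, 2014), the claim accrued on September 19, 2014.
The untolled deadline — 6 months after September 19, 2014 — is March 19, 2015.
The period was tolled for 95 days by the defendant's absence from the jurisdiction (January 27, 2015 to May 2, 2015), pushing the deadline to June 22, 2015.
None of the other events listed affects the running of the period under the stated rules.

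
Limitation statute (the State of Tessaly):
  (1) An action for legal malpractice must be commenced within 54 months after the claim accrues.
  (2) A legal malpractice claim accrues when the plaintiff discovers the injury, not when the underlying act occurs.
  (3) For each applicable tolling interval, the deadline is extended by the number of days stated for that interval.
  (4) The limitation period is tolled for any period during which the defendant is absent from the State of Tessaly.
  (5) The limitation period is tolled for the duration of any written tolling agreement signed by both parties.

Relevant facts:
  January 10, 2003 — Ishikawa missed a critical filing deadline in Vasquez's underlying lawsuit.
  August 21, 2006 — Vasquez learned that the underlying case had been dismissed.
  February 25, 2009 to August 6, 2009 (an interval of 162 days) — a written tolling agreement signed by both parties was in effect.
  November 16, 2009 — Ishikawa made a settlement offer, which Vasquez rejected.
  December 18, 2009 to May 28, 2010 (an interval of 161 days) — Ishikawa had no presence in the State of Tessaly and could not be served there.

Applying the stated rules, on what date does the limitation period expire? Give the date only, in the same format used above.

January 10, 2012

Accrual is tied to discovery, so the period began on August 21, 2006 rather than on January 10, 2003 when the act occurred.
54 months from August 21, 2006 is February 21, 2011.
Because the written tolling agreement ran from February 25, 2009 to August 6, 2009, the deadline is extended by 162 days to August 2, 2011.
Because the defendant's absence from the jurisdiction ran from December 18, 2009 to May 28, 2010, the deadline is extended by 161 days to January 10, 2012.
The other events in the timeline have no effect on the limitation period under the stated rules.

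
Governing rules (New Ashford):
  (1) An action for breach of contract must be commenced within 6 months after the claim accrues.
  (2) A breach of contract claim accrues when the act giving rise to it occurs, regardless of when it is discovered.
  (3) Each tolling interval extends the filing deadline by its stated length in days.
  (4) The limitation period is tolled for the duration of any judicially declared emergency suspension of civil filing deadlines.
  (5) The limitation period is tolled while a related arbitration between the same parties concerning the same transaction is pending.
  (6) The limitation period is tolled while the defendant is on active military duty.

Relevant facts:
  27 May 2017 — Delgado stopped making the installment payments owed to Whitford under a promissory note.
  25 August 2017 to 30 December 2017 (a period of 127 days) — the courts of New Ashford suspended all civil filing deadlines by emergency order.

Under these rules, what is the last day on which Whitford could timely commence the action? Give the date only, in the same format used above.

3 April 2018

The claim accrued on 27 May 2017, when the wrongful act occurred.
Adding the 6 months base period to 27 May 2017 gives a deadline of 27 November 2017, before any tolling.
The emergency suspension of filing deadlines from 25 August 2017 to 30 December 2017 tolled the period for 127 days, extending the deadline to 3 April 2018.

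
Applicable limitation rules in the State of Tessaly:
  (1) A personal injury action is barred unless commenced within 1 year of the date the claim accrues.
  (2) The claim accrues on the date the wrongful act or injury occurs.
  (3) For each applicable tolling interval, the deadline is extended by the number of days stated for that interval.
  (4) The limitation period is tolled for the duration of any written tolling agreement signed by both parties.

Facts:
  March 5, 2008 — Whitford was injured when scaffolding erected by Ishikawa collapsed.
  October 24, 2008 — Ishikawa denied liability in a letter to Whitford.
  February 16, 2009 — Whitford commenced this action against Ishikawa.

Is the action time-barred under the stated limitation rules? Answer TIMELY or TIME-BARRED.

The limitation period began to run on March 5, 2008.
The untolled deadline — 1 year after March 5, 2008 — is March 5, 2009.
Nothing else in the chronology tolls or restarts the period.
Filing on February 16, 2009 beat the March 5, 2009 deadline — the action is timely.

TIMELY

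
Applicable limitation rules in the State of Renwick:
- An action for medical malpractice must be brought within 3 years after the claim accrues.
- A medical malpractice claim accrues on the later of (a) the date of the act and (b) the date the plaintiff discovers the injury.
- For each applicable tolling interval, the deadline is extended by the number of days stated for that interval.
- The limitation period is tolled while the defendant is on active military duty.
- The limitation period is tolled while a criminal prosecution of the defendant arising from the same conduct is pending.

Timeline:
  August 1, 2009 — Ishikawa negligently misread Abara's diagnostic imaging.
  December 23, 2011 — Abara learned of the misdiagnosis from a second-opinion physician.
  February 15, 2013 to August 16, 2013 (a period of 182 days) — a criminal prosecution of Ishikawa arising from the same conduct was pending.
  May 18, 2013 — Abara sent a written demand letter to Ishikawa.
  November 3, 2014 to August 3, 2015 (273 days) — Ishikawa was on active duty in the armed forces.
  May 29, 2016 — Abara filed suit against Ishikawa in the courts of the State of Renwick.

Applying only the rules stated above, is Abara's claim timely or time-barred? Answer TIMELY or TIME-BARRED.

Because discovery on December 23, 2011 post-dates the August 1, 2009 act, accrual under the later-of rule falls on December 23, 2011.
Adding the 3 years base period to December 23, 2011 gives a deadline of December 23, 2014, before any tolling.
The pending criminal prosecution from February 15, 2013 to August 16, 2013 tolled the period for 182 days, extending the deadline to June 23, 2015.
The period was tolled for 273 days by the defendant's active military service (November 3, 2014 to August 3, 2015), pushing the deadline to March 22, 2016.
Nothing else in the chronology tolls or restarts the period.
Abara filed on May 29, 2016, after the March 22, 2016 deadline, so the action is time-barred.

TIME-BARRED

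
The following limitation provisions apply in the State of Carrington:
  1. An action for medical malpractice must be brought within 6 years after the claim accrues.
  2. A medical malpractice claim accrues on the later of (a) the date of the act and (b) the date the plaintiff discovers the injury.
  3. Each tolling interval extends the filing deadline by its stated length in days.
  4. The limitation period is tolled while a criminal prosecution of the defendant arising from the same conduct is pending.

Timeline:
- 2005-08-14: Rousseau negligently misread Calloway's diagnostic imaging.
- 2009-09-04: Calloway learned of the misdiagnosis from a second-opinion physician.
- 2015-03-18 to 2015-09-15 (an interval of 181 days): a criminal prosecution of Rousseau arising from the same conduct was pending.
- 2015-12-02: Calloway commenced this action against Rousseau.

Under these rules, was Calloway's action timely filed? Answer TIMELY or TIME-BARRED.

Taking the later of the act (2005-08-14) and discovery (2009-09-04), the claim accrued on 2009-09-04.
6 years from 2009-09-04 is 2015-09-04.
The period was tolled for 181 days by the pending criminal prosecution (2015-03-18 to 2015-09-15), pushing the deadline to 2016-03-03.
Calloway filed on 2015-12-02, before the 2016-03-03 deadline, so the action is timely.

TIMELY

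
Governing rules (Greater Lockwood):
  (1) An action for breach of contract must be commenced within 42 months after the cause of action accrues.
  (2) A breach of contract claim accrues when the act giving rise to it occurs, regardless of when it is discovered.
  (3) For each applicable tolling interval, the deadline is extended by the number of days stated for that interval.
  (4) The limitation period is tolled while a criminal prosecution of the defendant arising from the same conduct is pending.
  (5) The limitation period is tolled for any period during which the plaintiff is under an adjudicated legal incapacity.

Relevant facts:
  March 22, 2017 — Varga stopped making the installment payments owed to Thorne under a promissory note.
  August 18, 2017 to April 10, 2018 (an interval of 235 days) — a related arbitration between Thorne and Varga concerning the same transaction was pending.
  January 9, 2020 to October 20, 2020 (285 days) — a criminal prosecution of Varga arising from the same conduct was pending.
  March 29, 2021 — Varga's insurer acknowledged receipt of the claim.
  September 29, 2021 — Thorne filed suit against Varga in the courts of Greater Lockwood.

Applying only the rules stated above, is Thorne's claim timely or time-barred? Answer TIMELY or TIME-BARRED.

TIME-BARRED

The limitation period began to run on March 22, 2017.
Adding the 42 months base period to March 22, 2017 gives a deadline of September 22, 2020, before any tolling.
The pending criminal prosecution from January 9, 2020 to October 20, 2020 tolled the period for 285 days, extending the deadline to July 4, 2021.
The pending related arbitration from August 18, 2017 to April 10, 2018 does not toll the period, because no stated rule makes a pending arbitration a tolling event.
None of the other events listed affects the running of the period under the stated rules.
Filing on September 29, 2021 missed the July 4, 2021 deadline — the action is time-barred.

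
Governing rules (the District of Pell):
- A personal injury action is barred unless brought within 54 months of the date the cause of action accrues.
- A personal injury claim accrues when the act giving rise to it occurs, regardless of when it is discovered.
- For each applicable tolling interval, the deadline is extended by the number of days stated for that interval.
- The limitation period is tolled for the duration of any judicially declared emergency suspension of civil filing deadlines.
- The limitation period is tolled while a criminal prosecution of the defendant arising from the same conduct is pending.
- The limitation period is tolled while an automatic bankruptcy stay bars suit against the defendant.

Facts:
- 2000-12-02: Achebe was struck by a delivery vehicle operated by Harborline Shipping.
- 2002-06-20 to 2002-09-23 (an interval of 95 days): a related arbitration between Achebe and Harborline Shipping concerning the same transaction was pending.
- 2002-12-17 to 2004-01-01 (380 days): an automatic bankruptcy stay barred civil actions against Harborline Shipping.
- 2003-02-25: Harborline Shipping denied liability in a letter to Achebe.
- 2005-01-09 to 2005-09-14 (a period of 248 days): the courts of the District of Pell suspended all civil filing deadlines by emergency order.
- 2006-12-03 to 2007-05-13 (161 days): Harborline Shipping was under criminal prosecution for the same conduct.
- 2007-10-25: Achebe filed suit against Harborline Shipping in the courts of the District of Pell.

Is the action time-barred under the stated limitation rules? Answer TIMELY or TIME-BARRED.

TIME-BARRED

The claim accrued on 2000-12-02, when the wrongful act occurred.
Adding the 54 months base period to 2000-12-02 gives a deadline of 2005-06-02, before any tolling.
The period was tolled for 380 days by the automatic bankruptcy stay (2002-12-17 to 2004-01-01), pushing the deadline to 2006-06-17.
Because the emergency suspension of filing deadlines ran from 2005-01-09 to 2005-09-14, the deadline is extended by 248 days to 2007-02-20.
Because the pending criminal prosecution ran from 2006-12-03 to 2007-05-13, the deadline is extended by 161 days to 2007-07-31.
No stated provision tolls the period for a pending arbitration, so the interval from 2002-06-20 to 2002-09-23 has no effect on the deadline.
None of the other events listed affects the running of the period under the stated rules.
Achebe filed on 2007-10-25, after the 2007-07-31 deadline, so the action is time-barred.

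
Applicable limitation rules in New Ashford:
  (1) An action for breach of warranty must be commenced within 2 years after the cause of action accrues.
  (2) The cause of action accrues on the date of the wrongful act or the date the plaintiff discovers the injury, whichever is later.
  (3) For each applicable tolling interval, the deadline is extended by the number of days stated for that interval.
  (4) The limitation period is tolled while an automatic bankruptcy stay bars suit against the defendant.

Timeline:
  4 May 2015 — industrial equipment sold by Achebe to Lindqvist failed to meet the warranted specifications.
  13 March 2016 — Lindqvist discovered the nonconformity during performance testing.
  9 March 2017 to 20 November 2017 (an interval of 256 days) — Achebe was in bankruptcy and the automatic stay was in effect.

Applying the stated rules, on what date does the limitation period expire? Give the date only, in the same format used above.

The claim accrued on 13 March 2016 — the later of the 4 May 2015 act and the 13 March 2016 discovery.
The untolled deadline — 2 years after 13 March 2016 — is 13 March 2018.
Because the automatic bankruptcy stay ran from 9 March 2017 to 20 November 2017, the deadline is extended by 256 days to 24 November 2018.

24 November 2018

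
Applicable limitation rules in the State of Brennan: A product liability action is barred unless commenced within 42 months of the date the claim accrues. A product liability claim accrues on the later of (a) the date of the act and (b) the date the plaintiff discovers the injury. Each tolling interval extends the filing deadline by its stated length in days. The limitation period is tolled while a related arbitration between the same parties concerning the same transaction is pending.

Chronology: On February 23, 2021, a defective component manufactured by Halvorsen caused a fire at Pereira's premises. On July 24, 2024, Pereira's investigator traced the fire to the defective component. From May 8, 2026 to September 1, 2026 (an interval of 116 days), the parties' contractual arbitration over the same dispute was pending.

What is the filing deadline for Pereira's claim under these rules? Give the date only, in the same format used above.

Because discovery on July 24, 2024 post-dates the February 23, 2021 act, accrual under the later-of rule falls on July 24, 2024.
42 months from July 24, 2024 is January 24, 2028.
Because the pending related arbitration ran from May 8, 2026 to September 1, 2026, the deadline is extended by 116 days to May 19, 2028.

May 19, 2028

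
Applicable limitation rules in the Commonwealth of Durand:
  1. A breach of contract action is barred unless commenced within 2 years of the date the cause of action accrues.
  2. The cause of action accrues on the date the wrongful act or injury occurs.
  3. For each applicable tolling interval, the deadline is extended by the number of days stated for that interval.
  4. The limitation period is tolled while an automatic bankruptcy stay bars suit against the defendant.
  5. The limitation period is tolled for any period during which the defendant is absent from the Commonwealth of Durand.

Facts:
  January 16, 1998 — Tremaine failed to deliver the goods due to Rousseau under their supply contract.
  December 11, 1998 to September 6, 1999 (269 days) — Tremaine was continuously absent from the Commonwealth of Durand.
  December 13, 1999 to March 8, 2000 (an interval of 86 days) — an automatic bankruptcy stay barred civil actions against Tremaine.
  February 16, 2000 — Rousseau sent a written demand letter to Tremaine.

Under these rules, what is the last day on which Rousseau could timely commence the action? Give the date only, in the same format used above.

The limitation period began to run on January 16, 1998.
2 years from January 16, 1998 is January 16, 2000.
The period was tolled for 269 days by the defendant's absence from the jurisdiction (December 11, 1998 to September 6, 1999), pushing the deadline to October 11, 2000.
Because the automatic bankruptcy stay ran from December 13, 1999 to March 8, 2000, the deadline is extended by 86 days to January 5, 2001.
The other events in the timeline have no effect on the limitation period under the stated rules.

January 5, 2001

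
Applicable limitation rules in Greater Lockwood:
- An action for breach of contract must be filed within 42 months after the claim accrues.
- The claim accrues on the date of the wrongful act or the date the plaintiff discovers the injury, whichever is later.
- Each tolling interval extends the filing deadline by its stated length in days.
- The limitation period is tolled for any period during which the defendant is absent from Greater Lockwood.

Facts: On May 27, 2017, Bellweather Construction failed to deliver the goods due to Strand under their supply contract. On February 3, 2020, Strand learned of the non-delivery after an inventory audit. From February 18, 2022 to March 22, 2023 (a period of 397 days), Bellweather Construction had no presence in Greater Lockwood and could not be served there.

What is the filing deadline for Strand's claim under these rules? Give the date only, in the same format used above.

September 3, 2024

Because discovery on February 3, 2020 post-dates the May 27, 2017 act, accrual under the later-of rule falls on February 3, 2020.
42 months from February 3, 2020 is August 3, 2023.
The defendant's absence from the jurisdiction from February 18, 2022 to March 22, 2023 tolled the period for 397 days, extending the deadline to September 3, 2024.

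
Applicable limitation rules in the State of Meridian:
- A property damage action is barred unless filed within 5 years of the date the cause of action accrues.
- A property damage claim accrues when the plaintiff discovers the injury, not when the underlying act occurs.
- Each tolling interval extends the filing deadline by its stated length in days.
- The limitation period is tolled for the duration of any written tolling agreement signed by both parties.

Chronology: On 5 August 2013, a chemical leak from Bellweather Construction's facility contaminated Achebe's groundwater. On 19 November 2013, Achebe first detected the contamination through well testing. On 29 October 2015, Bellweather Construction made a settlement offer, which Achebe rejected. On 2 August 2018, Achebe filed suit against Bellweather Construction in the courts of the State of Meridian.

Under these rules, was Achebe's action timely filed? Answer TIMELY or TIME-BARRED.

TIMELY

Accrual is tied to discovery, so the period began on 19 November 2013 rather than on 5 August 2013 when the act occurred.
5 years from 19 November 2013 is 19 November 2018.
None of the other events listed affects the running of the period under the stated rules.
Filing on 2 August 2018 beat the 19 November 2018 deadline — the action is timely.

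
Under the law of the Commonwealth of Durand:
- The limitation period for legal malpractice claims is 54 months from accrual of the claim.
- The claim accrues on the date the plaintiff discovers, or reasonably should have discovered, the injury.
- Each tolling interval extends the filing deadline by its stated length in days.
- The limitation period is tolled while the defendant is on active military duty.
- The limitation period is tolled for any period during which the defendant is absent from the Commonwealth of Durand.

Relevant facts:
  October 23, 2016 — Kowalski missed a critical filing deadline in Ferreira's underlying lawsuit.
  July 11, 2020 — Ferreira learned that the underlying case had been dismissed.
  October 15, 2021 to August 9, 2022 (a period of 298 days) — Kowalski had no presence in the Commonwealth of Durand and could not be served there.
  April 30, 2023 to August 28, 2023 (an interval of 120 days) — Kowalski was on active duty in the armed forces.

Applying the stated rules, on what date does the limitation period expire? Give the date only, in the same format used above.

The claim did not accrue until Ferreira discovered the injury on July 11, 2020; the October 23, 2016 act date does not start the clock under the stated rule.
54 months from July 11, 2020 is January 11, 2025.
The defendant's absence from the jurisdiction from October 15, 2021 to August 9, 2022 tolled the period for 298 days, extending the deadline to November 5, 2025.
Because the defendant's active military service ran from April 30, 2023 to August 28, 2023, the deadline is extended by 120 days to March 5, 2026.

March 5, 2026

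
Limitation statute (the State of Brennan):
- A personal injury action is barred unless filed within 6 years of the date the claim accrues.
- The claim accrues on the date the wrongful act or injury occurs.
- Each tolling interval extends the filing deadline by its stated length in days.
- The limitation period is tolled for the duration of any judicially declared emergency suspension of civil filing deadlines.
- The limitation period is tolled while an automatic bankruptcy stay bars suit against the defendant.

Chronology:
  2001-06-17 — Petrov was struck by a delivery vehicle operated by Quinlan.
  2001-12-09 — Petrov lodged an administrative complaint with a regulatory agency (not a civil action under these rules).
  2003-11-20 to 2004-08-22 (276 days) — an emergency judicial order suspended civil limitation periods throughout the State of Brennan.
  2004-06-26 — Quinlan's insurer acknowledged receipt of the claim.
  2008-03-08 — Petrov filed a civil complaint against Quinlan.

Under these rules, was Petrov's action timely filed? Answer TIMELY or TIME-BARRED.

TIMELY

The claim accrued on 2001-06-17, when the wrongful act occurred.
The untolled deadline — 6 years after 2001-06-17 — is 2007-06-17.
The period was tolled for 276 days by the emergency suspension of filing deadlines (2003-11-20 to 2004-08-22), pushing the deadline to 2008-03-19.
Nothing else in the chronology tolls or restarts the period.
Petrov filed on 2008-03-08, before the 2008-03-19 deadline, so the action is timely.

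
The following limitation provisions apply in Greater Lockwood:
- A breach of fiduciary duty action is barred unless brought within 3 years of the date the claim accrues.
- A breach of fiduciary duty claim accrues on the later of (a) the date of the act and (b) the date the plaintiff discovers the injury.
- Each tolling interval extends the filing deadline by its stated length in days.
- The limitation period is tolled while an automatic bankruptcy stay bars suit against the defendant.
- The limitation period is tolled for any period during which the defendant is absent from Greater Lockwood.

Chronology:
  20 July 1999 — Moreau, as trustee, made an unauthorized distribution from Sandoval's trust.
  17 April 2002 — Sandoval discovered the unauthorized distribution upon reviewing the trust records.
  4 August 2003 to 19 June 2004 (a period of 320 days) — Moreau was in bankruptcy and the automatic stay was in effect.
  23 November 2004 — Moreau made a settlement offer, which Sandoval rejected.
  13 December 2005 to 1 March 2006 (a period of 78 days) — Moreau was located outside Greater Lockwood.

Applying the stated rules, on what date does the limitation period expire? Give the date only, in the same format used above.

20 May 2006

The claim accrued on 17 April 2002 — the later of the 20 July 1999 act and the 17 April 2002 discovery.
3 years from 17 April 2002 is 17 April 2005.
The automatic bankruptcy stay from 4 August 2003 to 19 June 2004 tolled the period for 320 days, extending the deadline to 3 March 2006.
Because the defendant's absence from the jurisdiction ran from 13 December 2005 to 1 March 2006, the deadline is extended by 78 days to 20 May 2006.
The other events in the timeline have no effect on the limitation period under the stated rules.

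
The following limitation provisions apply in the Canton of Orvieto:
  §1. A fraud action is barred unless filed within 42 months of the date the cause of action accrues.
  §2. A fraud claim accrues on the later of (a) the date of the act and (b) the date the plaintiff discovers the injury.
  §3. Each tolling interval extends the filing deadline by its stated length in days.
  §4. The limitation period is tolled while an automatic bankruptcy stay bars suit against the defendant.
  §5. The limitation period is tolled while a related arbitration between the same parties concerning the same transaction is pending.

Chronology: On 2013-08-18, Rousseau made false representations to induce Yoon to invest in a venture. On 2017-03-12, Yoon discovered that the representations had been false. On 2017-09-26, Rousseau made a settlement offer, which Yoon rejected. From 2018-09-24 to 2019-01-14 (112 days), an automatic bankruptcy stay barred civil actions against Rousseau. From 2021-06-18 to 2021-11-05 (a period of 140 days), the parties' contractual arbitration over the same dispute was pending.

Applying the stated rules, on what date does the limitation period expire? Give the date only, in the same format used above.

2021-01-02

Because discovery on 2017-03-12 post-dates the 2013-08-18 act, accrual under the later-of rule falls on 2017-03-12.
42 months from 2017-03-12 is 2020-09-12.
The automatic bankruptcy stay from 2018-09-24 to 2019-01-14 tolled the period for 112 days, extending the deadline to 2021-01-02.
By the time the pending related arbitration began on 2021-06-18, the limitation period had already expired on 2021-01-02; that interval cannot revive it.
None of the other events listed affects the running of the period under the stated rules.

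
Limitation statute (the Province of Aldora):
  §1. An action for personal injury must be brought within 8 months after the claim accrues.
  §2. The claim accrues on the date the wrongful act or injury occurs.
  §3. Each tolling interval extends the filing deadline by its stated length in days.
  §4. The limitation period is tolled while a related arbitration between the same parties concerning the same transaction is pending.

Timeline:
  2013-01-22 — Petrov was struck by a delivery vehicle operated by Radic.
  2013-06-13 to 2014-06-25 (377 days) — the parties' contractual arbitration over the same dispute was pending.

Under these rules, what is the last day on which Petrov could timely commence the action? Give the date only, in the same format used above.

The limitation period began to run on 2013-01-22.
8 months from 2013-01-22 is 2013-09-22.
The period was tolled for 377 days by the pending related arbitration (2013-06-13 to 2014-06-25), pushing the deadline to 2014-10-04.

2014-10-04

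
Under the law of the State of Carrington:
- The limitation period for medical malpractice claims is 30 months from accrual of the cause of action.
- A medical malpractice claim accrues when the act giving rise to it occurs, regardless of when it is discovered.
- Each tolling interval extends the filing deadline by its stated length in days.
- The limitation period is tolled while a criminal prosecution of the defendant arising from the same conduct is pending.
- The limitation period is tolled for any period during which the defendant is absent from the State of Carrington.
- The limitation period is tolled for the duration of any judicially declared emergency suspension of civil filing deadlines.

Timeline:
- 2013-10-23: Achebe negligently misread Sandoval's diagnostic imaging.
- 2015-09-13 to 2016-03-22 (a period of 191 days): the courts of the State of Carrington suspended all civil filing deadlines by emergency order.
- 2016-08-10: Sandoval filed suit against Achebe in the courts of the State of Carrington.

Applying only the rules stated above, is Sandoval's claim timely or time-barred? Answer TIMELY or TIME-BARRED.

TIMELY

The claim accrued on 2013-10-23, when the wrongful act occurred.
30 months from 2013-10-23 is 2016-04-23.
Because the emergency suspension of filing deadlines ran from 2015-09-13 to 2016-03-22, the deadline is extended by 191 days to 2016-10-31.
Sandoval filed on 2016-08-10, before the 2016-10-31 deadline, so the action is timely.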